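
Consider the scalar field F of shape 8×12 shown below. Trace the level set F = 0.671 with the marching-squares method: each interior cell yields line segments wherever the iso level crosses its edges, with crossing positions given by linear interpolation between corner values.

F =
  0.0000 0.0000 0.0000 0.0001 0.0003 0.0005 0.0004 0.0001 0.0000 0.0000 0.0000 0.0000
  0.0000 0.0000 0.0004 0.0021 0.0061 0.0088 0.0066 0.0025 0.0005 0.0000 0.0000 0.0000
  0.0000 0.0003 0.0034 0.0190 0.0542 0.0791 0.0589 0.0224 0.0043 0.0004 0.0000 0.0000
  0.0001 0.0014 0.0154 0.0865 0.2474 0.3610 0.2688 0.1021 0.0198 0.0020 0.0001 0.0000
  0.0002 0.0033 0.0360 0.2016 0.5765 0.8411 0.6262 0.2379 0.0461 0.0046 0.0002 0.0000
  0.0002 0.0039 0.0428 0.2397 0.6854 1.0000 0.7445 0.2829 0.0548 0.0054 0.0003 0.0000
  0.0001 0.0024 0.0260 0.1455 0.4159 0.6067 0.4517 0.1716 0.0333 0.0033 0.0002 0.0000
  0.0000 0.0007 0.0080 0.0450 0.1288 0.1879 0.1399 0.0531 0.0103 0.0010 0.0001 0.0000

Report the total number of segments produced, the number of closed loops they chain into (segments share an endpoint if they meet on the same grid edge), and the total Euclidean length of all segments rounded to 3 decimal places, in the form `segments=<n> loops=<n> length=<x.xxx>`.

segments=10 loops=1 length=6.538

cell (3,4): code 0100 → (3.646,5.000)–(4.000,4.357)
cell (3,5): code 1000 → (4.000,5.792)–(3.646,5.000)
cell (4,3): code 0100 → (4.868,4.000)–(5.000,3.968)
cell (4,4): code 1110 → (4.000,4.357)–(4.868,4.000)
cell (4,5): code 1101 → (4.379,6.000)–(4.000,5.792)
cell (4,6): code 1000 → (5.000,6.159)–(4.379,6.000)
cell (5,3): code 0010 → (5.000,3.968)–(5.053,4.000)
cell (5,4): code 0011 → (5.053,4.000)–(5.837,5.000)
cell (5,5): code 0011 → (5.837,5.000)–(5.251,6.000)
cell (5,6): code 0001 → (5.251,6.000)–(5.000,6.159)
total: 10 segments, chained into 1 closed loop(s), length Σ = 6.538033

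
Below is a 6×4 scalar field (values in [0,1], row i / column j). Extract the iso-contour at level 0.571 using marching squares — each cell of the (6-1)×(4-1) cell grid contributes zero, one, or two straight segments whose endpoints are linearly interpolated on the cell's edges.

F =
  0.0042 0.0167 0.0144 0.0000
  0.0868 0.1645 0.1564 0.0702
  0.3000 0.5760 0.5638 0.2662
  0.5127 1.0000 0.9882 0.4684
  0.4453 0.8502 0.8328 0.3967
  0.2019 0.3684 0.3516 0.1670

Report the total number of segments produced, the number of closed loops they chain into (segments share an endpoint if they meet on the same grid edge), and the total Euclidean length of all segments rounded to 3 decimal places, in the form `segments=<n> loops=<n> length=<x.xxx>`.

segments=10 loops=1 length=8.362

cell (1,0): code 0100 → (1.988,1.000)–(2.000,0.982)
cell (1,1): code 1000 → (2.000,1.410)–(1.988,1.000)
cell (2,0): code 0110 → (2.000,0.982)–(3.000,0.120)
cell (2,1): code 1101 → (2.017,2.000)–(2.000,1.410)
cell (2,2): code 1000 → (3.000,2.803)–(2.017,2.000)
cell (3,0): code 0110 → (3.000,0.120)–(4.000,0.310)
cell (3,2): code 1001 → (4.000,2.600)–(3.000,2.803)
cell (4,0): code 0010 → (4.000,0.310)–(4.579,1.000)
cell (4,1): code 0011 → (4.579,1.000)–(4.544,2.000)
cell (4,2): code 0001 → (4.544,2.000)–(4.000,2.600)
total: 10 segments, chained into 1 closed loop(s), length Σ = 8.361536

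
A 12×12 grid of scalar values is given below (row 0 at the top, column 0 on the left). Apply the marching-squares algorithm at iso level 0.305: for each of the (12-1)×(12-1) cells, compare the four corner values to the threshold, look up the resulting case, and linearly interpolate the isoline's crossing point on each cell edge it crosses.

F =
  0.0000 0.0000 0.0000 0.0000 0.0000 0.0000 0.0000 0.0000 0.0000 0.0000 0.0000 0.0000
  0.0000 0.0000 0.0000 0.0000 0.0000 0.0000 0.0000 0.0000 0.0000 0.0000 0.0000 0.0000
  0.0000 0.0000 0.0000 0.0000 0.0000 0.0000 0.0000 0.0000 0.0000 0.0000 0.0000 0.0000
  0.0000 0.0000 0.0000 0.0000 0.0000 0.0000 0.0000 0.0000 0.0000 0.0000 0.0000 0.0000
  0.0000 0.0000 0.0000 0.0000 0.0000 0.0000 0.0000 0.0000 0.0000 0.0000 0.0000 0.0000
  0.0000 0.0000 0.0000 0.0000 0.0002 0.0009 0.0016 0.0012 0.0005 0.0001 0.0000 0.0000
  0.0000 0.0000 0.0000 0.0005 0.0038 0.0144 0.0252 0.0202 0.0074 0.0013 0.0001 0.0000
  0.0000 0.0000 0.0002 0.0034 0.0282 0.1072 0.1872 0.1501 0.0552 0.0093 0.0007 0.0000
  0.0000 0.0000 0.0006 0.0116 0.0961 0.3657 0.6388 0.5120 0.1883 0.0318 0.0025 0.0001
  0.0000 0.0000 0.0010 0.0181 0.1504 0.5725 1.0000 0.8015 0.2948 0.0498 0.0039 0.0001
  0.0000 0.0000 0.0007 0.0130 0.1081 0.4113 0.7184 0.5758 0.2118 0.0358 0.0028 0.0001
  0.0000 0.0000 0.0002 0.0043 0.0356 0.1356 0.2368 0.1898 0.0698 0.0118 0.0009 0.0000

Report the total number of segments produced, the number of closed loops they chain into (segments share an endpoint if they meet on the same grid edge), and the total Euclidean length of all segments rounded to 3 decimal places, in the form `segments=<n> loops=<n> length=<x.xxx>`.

cell (7,4): code 0100 → (7.765,5.000)–(8.000,4.775)
cell (7,5): code 1100 → (7.261,6.000)–(7.765,5.000)
cell (7,6): code 1100 → (7.428,7.000)–(7.261,6.000)
cell (7,7): code 1000 → (8.000,7.639)–(7.428,7.000)
cell (8,4): code 0110 → (8.000,4.775)–(9.000,4.366)
cell (8,7): code 1001 → (9.000,7.980)–(8.000,7.639)
cell (9,4): code 0110 → (9.000,4.366)–(10.000,4.649)
cell (9,7): code 1001 → (10.000,7.744)–(9.000,7.980)
cell (10,4): code 0010 → (10.000,4.649)–(10.386,5.000)
cell (10,5): code 0011 → (10.386,5.000)–(10.858,6.000)
cell (10,6): code 0011 → (10.858,6.000)–(10.702,7.000)
cell (10,7): code 0001 → (10.702,7.000)–(10.000,7.744)
total: 12 segments, chained into 1 closed loop(s), length Σ = 11.182563

segments=12 loops=1 length=11.183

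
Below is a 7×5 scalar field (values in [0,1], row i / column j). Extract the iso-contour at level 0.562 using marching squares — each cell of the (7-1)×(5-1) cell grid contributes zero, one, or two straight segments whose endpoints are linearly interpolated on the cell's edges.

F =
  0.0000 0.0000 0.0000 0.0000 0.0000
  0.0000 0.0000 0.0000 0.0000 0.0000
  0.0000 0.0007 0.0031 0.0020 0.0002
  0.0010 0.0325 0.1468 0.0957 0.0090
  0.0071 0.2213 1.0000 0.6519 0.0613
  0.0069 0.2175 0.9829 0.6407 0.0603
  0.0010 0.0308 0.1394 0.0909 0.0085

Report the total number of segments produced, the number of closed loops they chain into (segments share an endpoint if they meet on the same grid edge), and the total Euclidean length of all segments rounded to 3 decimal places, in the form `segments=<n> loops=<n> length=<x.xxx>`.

segments=8 loops=1 length=6.045

cell (3,1): code 0100 → (3.487,2.000)–(4.000,1.438)
cell (3,2): code 1100 → (3.838,3.000)–(3.487,2.000)
cell (3,3): code 1000 → (4.000,3.152)–(3.838,3.000)
cell (4,1): code 0110 → (4.000,1.438)–(5.000,1.450)
cell (4,3): code 1001 → (5.000,3.136)–(4.000,3.152)
cell (5,1): code 0010 → (5.000,1.450)–(5.499,2.000)
cell (5,2): code 0011 → (5.499,2.000)–(5.143,3.000)
cell (5,3): code 0001 → (5.143,3.000)–(5.000,3.136)
total: 8 segments, chained into 1 closed loop(s), length Σ = 6.044977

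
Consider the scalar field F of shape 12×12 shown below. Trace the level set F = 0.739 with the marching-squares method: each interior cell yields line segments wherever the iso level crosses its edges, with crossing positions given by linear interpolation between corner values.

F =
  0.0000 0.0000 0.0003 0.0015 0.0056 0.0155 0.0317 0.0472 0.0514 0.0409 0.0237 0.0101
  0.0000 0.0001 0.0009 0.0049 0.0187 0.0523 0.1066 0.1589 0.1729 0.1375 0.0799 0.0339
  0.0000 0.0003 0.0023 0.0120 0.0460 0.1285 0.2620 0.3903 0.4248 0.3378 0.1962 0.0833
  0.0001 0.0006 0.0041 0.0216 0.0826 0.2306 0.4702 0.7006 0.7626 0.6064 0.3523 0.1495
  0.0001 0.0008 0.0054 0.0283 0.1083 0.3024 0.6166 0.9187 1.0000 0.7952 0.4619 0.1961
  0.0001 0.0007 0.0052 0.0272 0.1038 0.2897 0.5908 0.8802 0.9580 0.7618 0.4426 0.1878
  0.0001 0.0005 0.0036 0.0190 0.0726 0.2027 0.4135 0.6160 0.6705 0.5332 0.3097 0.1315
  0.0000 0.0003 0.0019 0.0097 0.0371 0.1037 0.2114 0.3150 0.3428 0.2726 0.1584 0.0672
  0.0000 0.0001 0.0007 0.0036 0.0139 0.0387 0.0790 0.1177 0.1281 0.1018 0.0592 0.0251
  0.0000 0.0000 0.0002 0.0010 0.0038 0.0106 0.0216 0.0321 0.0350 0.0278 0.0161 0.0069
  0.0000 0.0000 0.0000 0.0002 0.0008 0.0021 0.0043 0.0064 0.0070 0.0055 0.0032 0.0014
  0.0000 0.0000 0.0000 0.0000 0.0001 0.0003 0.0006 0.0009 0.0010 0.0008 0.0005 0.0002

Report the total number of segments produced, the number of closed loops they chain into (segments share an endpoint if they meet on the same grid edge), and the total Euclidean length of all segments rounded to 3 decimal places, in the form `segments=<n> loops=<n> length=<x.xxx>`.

segments=12 loops=1 length=8.739

cell (2,7): code 0100 → (2.930,8.000)–(3.000,7.619)
cell (2,8): code 1000 → (3.000,8.151)–(2.930,8.000)
cell (3,6): code 0100 → (3.176,7.000)–(4.000,6.405)
cell (3,7): code 1110 → (3.000,7.619)–(3.176,7.000)
cell (3,8): code 1101 → (3.702,9.000)–(3.000,8.151)
cell (3,9): code 1000 → (4.000,9.169)–(3.702,9.000)
cell (4,6): code 0110 → (4.000,6.405)–(5.000,6.512)
cell (4,9): code 1001 → (5.000,9.071)–(4.000,9.169)
cell (5,6): code 0010 → (5.000,6.512)–(5.534,7.000)
cell (5,7): code 0011 → (5.534,7.000)–(5.762,8.000)
cell (5,8): code 0011 → (5.762,8.000)–(5.100,9.000)
cell (5,9): code 0001 → (5.100,9.000)–(5.000,9.071)
total: 12 segments, chained into 1 closed loop(s), length Σ = 8.738987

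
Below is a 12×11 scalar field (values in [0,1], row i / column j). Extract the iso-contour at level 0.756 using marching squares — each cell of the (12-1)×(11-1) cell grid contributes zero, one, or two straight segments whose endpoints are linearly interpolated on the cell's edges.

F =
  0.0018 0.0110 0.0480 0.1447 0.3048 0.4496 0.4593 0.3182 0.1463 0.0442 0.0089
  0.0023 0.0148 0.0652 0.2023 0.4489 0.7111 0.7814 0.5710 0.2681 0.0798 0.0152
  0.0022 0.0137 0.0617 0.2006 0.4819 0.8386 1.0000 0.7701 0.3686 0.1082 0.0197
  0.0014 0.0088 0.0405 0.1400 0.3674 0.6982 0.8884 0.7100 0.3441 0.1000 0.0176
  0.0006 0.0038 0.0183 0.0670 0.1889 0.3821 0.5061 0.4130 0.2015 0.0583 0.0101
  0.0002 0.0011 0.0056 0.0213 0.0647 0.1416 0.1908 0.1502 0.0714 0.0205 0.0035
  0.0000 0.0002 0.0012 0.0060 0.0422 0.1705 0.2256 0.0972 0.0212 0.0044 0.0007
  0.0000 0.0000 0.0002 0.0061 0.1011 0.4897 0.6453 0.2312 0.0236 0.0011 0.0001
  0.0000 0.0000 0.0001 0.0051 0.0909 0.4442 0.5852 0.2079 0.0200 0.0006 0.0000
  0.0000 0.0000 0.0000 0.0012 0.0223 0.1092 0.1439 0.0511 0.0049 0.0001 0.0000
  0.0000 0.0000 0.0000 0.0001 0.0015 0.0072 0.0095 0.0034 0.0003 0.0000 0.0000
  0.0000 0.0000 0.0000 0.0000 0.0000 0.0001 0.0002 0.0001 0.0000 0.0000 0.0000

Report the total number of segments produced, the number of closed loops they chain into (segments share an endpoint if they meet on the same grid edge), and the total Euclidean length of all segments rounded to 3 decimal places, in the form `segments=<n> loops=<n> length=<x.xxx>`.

cell (0,5): code 0100 → (0.921,6.000)–(1.000,5.639)
cell (0,6): code 1000 → (1.000,6.121)–(0.921,6.000)
cell (1,4): code 0100 → (1.352,5.000)–(2.000,4.768)
cell (1,5): code 1110 → (1.000,5.639)–(1.352,5.000)
cell (1,6): code 1101 → (1.929,7.000)–(1.000,6.121)
cell (1,7): code 1000 → (2.000,7.035)–(1.929,7.000)
cell (2,4): code 0010 → (2.000,4.768)–(2.588,5.000)
cell (2,5): code 0111 → (2.588,5.000)–(3.000,5.304)
cell (2,6): code 1011 → (3.000,6.742)–(2.235,7.000)
cell (2,7): code 0001 → (2.235,7.000)–(2.000,7.035)
cell (3,5): code 0010 → (3.000,5.304)–(3.346,6.000)
cell (3,6): code 0001 → (3.346,6.000)–(3.000,6.742)
total: 12 segments, chained into 1 closed loop(s), length Σ = 7.074955

segments=12 loops=1 length=7.075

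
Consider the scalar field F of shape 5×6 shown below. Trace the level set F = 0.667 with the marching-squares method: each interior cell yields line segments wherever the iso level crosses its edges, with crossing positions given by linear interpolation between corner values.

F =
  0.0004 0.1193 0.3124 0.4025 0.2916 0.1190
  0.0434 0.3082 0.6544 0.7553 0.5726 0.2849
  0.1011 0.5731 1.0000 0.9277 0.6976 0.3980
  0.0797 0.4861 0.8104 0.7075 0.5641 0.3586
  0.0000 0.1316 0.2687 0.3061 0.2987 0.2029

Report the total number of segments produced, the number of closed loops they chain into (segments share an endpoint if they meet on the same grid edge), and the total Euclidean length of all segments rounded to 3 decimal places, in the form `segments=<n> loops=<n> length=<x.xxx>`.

segments=12 loops=1 length=8.193

cell (0,2): code 0100 → (0.750,3.000)–(1.000,2.125)
cell (0,3): code 1000 → (1.000,3.483)–(0.750,3.000)
cell (1,1): code 0100 → (1.036,2.000)–(2.000,1.220)
cell (1,2): code 1110 → (1.000,2.125)–(1.036,2.000)
cell (1,3): code 1101 → (1.755,4.000)–(1.000,3.483)
cell (1,4): code 1000 → (2.000,4.102)–(1.755,4.000)
cell (2,1): code 0110 → (2.000,1.220)–(3.000,1.558)
cell (2,3): code 1011 → (3.000,3.282)–(2.229,4.000)
cell (2,4): code 0001 → (2.229,4.000)–(2.000,4.102)
cell (3,1): code 0010 → (3.000,1.558)–(3.265,2.000)
cell (3,2): code 0011 → (3.265,2.000)–(3.101,3.000)
cell (3,3): code 0001 → (3.101,3.000)–(3.000,3.282)
total: 12 segments, chained into 1 closed loop(s), length Σ = 8.192749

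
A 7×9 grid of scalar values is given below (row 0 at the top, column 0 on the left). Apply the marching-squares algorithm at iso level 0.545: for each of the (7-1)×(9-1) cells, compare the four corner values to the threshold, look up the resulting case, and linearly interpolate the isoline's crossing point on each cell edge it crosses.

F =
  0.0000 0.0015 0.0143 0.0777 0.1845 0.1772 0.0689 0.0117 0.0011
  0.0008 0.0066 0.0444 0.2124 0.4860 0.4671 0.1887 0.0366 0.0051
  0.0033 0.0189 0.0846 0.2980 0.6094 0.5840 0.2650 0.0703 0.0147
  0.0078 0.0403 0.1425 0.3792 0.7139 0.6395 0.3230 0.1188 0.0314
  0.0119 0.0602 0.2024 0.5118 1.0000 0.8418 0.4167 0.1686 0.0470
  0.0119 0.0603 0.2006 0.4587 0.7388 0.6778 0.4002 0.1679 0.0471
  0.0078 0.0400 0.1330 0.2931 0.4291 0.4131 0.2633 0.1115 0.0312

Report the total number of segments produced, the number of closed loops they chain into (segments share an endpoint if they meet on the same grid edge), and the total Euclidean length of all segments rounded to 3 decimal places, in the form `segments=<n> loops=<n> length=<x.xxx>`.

cell (1,3): code 0100 → (1.478,4.000)–(2.000,3.793)
cell (1,4): code 1100 → (1.666,5.000)–(1.478,4.000)
cell (1,5): code 1000 → (2.000,5.122)–(1.666,5.000)
cell (2,3): code 0110 → (2.000,3.793)–(3.000,3.495)
cell (2,5): code 1001 → (3.000,5.299)–(2.000,5.122)
cell (3,3): code 0110 → (3.000,3.495)–(4.000,3.068)
cell (3,5): code 1001 → (4.000,5.698)–(3.000,5.299)
cell (4,3): code 0110 → (4.000,3.068)–(5.000,3.308)
cell (4,5): code 1001 → (5.000,5.478)–(4.000,5.698)
cell (5,3): code 0010 → (5.000,3.308)–(5.626,4.000)
cell (5,4): code 0011 → (5.626,4.000)–(5.502,5.000)
cell (5,5): code 0001 → (5.502,5.000)–(5.000,5.478)
total: 12 segments, chained into 1 closed loop(s), length Σ = 10.843539

segments=12 loops=1 length=10.844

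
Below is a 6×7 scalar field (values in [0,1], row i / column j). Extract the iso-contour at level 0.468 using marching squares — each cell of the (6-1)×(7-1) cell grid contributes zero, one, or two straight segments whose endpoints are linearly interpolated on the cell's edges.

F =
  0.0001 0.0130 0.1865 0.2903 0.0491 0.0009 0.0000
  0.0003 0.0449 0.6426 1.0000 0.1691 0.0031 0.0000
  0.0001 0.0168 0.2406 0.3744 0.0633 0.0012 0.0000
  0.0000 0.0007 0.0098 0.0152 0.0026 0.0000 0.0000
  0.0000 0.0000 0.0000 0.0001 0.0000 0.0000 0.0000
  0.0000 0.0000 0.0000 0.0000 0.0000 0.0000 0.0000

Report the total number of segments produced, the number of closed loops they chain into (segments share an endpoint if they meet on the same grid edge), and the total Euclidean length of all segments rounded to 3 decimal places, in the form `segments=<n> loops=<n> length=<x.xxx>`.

segments=6 loops=1 length=5.204

cell (0,1): code 0100 → (0.617,2.000)–(1.000,1.708)
cell (0,2): code 1100 → (0.250,3.000)–(0.617,2.000)
cell (0,3): code 1000 → (1.000,3.640)–(0.250,3.000)
cell (1,1): code 0010 → (1.000,1.708)–(1.434,2.000)
cell (1,2): code 0011 → (1.434,2.000)–(1.850,3.000)
cell (1,3): code 0001 → (1.850,3.000)–(1.000,3.640)
total: 6 segments, chained into 1 closed loop(s), length Σ = 5.203514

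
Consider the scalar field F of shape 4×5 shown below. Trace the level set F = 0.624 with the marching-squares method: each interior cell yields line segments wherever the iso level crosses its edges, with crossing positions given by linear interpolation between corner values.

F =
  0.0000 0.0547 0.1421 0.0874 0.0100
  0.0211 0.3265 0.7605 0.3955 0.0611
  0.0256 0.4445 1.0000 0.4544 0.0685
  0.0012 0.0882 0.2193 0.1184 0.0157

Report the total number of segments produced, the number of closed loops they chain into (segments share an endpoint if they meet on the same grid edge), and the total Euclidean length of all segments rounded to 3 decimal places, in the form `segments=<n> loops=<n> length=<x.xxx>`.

segments=6 loops=1 length=4.602

cell (0,1): code 0100 → (0.779,2.000)–(1.000,1.685)
cell (0,2): code 1000 → (1.000,2.374)–(0.779,2.000)
cell (1,1): code 0110 → (1.000,1.685)–(2.000,1.323)
cell (1,2): code 1001 → (2.000,2.689)–(1.000,2.374)
cell (2,1): code 0010 → (2.000,1.323)–(2.482,2.000)
cell (2,2): code 0001 → (2.482,2.000)–(2.000,2.689)
total: 6 segments, chained into 1 closed loop(s), length Σ = 4.602106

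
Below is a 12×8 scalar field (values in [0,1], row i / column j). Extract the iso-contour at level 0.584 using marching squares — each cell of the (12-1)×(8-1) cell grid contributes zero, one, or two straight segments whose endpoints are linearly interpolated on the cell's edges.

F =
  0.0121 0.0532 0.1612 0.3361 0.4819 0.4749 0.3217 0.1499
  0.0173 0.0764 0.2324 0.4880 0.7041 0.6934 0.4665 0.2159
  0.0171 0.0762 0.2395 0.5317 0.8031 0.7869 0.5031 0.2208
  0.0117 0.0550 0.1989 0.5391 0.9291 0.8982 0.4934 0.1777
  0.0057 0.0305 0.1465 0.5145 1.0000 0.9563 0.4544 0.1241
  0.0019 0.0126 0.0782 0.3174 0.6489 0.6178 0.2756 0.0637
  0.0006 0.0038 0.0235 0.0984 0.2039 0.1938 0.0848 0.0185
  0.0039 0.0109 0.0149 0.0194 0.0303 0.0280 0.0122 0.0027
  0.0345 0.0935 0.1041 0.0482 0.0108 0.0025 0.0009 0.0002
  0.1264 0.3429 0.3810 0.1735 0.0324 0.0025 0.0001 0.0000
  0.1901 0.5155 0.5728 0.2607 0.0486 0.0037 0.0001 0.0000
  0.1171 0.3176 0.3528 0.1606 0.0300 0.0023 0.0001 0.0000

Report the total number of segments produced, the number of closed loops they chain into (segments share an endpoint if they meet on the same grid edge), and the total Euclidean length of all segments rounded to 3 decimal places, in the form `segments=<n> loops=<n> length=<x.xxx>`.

cell (0,3): code 0100 → (0.459,4.000)–(1.000,3.444)
cell (0,4): code 1100 → (0.499,5.000)–(0.459,4.000)
cell (0,5): code 1000 → (1.000,5.482)–(0.499,5.000)
cell (1,3): code 0110 → (1.000,3.444)–(2.000,3.193)
cell (1,5): code 1001 → (2.000,5.715)–(1.000,5.482)
cell (2,3): code 0110 → (2.000,3.193)–(3.000,3.115)
cell (2,5): code 1001 → (3.000,5.776)–(2.000,5.715)
cell (3,3): code 0110 → (3.000,3.115)–(4.000,3.143)
cell (3,5): code 1001 → (4.000,5.742)–(3.000,5.776)
cell (4,3): code 0110 → (4.000,3.143)–(5.000,3.804)
cell (4,5): code 1001 → (5.000,5.099)–(4.000,5.742)
cell (5,3): code 0010 → (5.000,3.804)–(5.146,4.000)
cell (5,4): code 0011 → (5.146,4.000)–(5.080,5.000)
cell (5,5): code 0001 → (5.080,5.000)–(5.000,5.099)
total: 14 segments, chained into 1 closed loop(s), length Σ = 12.295776

segments=14 loops=1 length=12.296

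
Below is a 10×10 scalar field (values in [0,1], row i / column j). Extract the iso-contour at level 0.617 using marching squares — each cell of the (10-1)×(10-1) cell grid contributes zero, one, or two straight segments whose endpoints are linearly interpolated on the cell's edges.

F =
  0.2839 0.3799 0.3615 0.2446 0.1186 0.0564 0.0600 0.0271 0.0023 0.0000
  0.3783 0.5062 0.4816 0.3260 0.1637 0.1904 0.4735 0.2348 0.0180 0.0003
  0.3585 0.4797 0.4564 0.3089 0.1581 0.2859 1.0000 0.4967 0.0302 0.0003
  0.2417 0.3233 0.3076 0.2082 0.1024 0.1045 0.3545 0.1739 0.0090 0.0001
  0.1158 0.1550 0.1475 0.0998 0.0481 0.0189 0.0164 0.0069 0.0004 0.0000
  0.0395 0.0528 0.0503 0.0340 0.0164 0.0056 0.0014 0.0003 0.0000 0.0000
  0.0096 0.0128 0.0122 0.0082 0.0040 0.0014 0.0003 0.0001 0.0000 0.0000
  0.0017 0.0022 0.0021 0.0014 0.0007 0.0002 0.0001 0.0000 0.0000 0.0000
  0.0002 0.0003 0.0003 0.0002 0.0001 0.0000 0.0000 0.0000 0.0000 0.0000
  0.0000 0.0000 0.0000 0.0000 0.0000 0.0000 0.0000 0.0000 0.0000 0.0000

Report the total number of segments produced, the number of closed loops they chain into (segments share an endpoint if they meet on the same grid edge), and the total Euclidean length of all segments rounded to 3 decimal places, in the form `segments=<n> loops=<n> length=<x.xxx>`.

cell (1,5): code 0100 → (1.273,6.000)–(2.000,5.464)
cell (1,6): code 1000 → (2.000,6.761)–(1.273,6.000)
cell (2,5): code 0010 → (2.000,5.464)–(2.593,6.000)
cell (2,6): code 0001 → (2.593,6.000)–(2.000,6.761)
total: 4 segments, chained into 1 closed loop(s), length Σ = 3.721305

segments=4 loops=1 length=3.721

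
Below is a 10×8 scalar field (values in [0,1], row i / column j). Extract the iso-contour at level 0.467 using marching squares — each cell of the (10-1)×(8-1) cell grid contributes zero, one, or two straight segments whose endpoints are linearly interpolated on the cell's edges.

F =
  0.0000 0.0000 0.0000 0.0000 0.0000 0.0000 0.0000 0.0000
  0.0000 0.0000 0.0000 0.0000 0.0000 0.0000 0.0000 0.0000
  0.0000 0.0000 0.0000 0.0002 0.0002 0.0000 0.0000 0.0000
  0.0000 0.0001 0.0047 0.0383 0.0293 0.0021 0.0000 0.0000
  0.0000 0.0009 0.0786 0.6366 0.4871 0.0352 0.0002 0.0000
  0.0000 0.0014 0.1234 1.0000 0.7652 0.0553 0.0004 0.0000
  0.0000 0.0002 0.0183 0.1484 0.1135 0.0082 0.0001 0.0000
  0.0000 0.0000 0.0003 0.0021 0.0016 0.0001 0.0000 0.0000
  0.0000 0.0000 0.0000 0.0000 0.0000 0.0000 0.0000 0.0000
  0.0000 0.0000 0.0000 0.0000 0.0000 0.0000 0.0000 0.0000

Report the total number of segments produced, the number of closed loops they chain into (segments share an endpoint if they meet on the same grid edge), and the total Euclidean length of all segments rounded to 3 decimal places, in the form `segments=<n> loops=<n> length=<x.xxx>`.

cell (3,2): code 0100 → (3.717,3.000)–(4.000,2.696)
cell (3,3): code 1100 → (3.956,4.000)–(3.717,3.000)
cell (3,4): code 1000 → (4.000,4.044)–(3.956,4.000)
cell (4,2): code 0110 → (4.000,2.696)–(5.000,2.392)
cell (4,4): code 1001 → (5.000,4.420)–(4.000,4.044)
cell (5,2): code 0010 → (5.000,2.392)–(5.626,3.000)
cell (5,3): code 0011 → (5.626,3.000)–(5.458,4.000)
cell (5,4): code 0001 → (5.458,4.000)–(5.000,4.420)
total: 8 segments, chained into 1 closed loop(s), length Σ = 6.127636

segments=8 loops=1 length=6.128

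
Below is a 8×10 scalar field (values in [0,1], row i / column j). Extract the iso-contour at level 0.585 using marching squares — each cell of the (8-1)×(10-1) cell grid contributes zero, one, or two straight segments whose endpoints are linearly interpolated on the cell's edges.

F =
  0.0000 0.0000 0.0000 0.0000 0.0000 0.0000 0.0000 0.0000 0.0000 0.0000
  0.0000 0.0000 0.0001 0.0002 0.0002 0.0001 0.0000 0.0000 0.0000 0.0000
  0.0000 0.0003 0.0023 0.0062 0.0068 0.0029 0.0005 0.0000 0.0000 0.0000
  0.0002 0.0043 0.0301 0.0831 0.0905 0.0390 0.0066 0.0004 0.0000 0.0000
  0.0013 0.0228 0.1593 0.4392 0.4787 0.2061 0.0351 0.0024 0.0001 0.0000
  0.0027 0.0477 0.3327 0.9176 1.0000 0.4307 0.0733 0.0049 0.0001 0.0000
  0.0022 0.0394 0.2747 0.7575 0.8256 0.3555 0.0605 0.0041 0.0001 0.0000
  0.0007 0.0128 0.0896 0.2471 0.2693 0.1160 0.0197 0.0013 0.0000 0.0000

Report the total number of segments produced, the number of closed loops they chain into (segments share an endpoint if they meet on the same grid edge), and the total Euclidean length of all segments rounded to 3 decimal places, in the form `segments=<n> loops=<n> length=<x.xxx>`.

cell (4,2): code 0100 → (4.305,3.000)–(5.000,2.431)
cell (4,3): code 1100 → (4.204,4.000)–(4.305,3.000)
cell (4,4): code 1000 → (5.000,4.729)–(4.204,4.000)
cell (5,2): code 0110 → (5.000,2.431)–(6.000,2.643)
cell (5,4): code 1001 → (6.000,4.512)–(5.000,4.729)
cell (6,2): code 0010 → (6.000,2.643)–(6.338,3.000)
cell (6,3): code 0011 → (6.338,3.000)–(6.433,4.000)
cell (6,4): code 0001 → (6.433,4.000)–(6.000,4.512)
total: 8 segments, chained into 1 closed loop(s), length Σ = 7.194406

segments=8 loops=1 length=7.194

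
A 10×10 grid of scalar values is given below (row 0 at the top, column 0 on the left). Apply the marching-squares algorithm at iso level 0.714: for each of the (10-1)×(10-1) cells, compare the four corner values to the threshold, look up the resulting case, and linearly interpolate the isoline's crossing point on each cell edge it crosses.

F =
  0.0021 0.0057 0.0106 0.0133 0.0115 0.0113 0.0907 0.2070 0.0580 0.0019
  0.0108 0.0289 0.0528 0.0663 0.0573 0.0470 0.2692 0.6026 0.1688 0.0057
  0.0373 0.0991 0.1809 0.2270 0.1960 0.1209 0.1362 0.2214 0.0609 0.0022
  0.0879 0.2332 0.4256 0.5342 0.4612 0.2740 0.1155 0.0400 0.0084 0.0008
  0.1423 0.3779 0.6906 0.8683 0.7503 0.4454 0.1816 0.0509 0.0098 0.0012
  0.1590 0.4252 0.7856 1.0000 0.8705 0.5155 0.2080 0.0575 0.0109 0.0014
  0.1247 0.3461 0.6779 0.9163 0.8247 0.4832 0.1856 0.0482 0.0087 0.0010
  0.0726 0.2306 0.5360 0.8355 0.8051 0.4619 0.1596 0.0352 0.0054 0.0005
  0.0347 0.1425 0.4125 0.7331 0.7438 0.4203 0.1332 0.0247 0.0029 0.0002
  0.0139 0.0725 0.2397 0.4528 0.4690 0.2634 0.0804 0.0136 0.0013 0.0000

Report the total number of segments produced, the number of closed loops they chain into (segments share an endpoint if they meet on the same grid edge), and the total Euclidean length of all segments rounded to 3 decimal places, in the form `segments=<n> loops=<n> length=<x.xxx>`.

cell (3,2): code 0100 → (3.538,3.000)–(4.000,2.132)
cell (3,3): code 1100 → (3.874,4.000)–(3.538,3.000)
cell (3,4): code 1000 → (4.000,4.119)–(3.874,4.000)
cell (4,1): code 0100 → (4.246,2.000)–(5.000,1.801)
cell (4,2): code 1110 → (4.000,2.132)–(4.246,2.000)
cell (4,4): code 1001 → (5.000,4.441)–(4.000,4.119)
cell (5,1): code 0010 → (5.000,1.801)–(5.665,2.000)
cell (5,2): code 0111 → (5.665,2.000)–(6.000,2.151)
cell (5,4): code 1001 → (6.000,4.324)–(5.000,4.441)
cell (6,2): code 0110 → (6.000,2.151)–(7.000,2.594)
cell (6,4): code 1001 → (7.000,4.265)–(6.000,4.324)
cell (7,2): code 0110 → (7.000,2.594)–(8.000,2.940)
cell (7,4): code 1001 → (8.000,4.092)–(7.000,4.265)
cell (8,2): code 0010 → (8.000,2.940)–(8.068,3.000)
cell (8,3): code 0011 → (8.068,3.000)–(8.108,4.000)
cell (8,4): code 0001 → (8.108,4.000)–(8.000,4.092)
total: 16 segments, chained into 1 closed loop(s), length Σ = 11.791375

segments=16 loops=1 length=11.791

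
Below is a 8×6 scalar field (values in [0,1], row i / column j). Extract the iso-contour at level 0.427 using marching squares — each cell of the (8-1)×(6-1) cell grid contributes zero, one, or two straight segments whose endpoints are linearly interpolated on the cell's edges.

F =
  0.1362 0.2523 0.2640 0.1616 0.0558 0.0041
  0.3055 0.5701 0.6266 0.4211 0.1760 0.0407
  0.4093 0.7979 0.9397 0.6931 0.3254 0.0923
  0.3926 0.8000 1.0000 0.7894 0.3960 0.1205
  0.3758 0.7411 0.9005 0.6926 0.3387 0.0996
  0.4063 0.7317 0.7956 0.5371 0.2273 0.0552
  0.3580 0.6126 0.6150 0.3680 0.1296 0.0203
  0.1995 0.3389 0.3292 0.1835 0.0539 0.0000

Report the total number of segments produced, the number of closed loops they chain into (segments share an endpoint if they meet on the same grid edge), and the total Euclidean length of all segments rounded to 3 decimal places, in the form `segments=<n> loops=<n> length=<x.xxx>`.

cell (0,0): code 0100 → (0.550,1.000)–(1.000,0.459)
cell (0,1): code 1100 → (0.450,2.000)–(0.550,1.000)
cell (0,2): code 1000 → (1.000,2.971)–(0.450,2.000)
cell (1,0): code 0110 → (1.000,0.459)–(2.000,0.046)
cell (1,2): code 1101 → (1.022,3.000)–(1.000,2.971)
cell (1,3): code 1000 → (2.000,3.724)–(1.022,3.000)
cell (2,0): code 0110 → (2.000,0.046)–(3.000,0.084)
cell (2,3): code 1001 → (3.000,3.921)–(2.000,3.724)
cell (3,0): code 0110 → (3.000,0.084)–(4.000,0.140)
cell (3,3): code 1001 → (4.000,3.750)–(3.000,3.921)
cell (4,0): code 0110 → (4.000,0.140)–(5.000,0.064)
cell (4,3): code 1001 → (5.000,3.355)–(4.000,3.750)
cell (5,0): code 0110 → (5.000,0.064)–(6.000,0.271)
cell (5,2): code 1011 → (6.000,2.761)–(5.651,3.000)
cell (5,3): code 0001 → (5.651,3.000)–(5.000,3.355)
cell (6,0): code 0010 → (6.000,0.271)–(6.678,1.000)
cell (6,1): code 0011 → (6.678,1.000)–(6.658,2.000)
cell (6,2): code 0001 → (6.658,2.000)–(6.000,2.761)
total: 18 segments, chained into 1 closed loop(s), length Σ = 16.462165

segments=18 loops=1 length=16.462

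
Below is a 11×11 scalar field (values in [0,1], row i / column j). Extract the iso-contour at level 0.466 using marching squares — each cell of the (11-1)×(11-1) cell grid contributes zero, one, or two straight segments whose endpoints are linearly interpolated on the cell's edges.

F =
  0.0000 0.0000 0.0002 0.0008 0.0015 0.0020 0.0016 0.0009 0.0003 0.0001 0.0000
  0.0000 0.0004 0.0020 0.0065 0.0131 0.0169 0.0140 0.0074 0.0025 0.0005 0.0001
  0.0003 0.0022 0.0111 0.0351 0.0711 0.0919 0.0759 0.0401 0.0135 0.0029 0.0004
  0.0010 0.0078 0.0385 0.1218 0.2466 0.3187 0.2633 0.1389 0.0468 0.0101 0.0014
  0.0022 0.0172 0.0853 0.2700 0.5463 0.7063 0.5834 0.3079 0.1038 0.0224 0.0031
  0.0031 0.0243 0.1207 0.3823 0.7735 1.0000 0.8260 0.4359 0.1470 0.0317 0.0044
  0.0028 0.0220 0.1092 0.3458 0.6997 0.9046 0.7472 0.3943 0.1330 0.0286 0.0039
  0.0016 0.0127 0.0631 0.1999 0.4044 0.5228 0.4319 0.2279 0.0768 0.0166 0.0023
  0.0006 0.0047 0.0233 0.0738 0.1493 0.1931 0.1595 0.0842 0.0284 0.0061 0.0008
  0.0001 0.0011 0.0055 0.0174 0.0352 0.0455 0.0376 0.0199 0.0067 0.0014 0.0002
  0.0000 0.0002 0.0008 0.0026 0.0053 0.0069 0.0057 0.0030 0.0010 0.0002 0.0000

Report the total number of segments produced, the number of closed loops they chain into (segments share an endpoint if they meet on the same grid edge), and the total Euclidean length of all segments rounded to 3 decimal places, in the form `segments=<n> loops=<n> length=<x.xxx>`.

cell (3,3): code 0100 → (3.732,4.000)–(4.000,3.709)
cell (3,4): code 1100 → (3.380,5.000)–(3.732,4.000)
cell (3,5): code 1100 → (3.633,6.000)–(3.380,5.000)
cell (3,6): code 1000 → (4.000,6.426)–(3.633,6.000)
cell (4,3): code 0110 → (4.000,3.709)–(5.000,3.214)
cell (4,6): code 1001 → (5.000,6.923)–(4.000,6.426)
cell (5,3): code 0110 → (5.000,3.214)–(6.000,3.340)
cell (5,6): code 1001 → (6.000,6.797)–(5.000,6.923)
cell (6,3): code 0010 → (6.000,3.340)–(6.791,4.000)
cell (6,4): code 0111 → (6.791,4.000)–(7.000,4.520)
cell (6,5): code 1011 → (7.000,5.625)–(6.892,6.000)
cell (6,6): code 0001 → (6.892,6.000)–(6.000,6.797)
cell (7,4): code 0010 → (7.000,4.520)–(7.172,5.000)
cell (7,5): code 0001 → (7.172,5.000)–(7.000,5.625)
total: 14 segments, chained into 1 closed loop(s), length Σ = 11.633097

segments=14 loops=1 length=11.633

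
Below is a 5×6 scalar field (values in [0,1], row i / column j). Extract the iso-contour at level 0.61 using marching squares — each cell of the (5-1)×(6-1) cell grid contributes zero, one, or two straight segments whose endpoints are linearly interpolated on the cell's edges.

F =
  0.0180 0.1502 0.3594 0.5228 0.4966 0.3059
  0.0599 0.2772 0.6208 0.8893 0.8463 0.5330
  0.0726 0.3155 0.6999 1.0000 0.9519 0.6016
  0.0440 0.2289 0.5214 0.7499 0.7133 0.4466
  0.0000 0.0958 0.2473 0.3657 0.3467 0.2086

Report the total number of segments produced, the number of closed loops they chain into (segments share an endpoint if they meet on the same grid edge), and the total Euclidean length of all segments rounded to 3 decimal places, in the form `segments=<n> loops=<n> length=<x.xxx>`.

cell (0,1): code 0100 → (0.959,2.000)–(1.000,1.969)
cell (0,2): code 1100 → (0.238,3.000)–(0.959,2.000)
cell (0,3): code 1100 → (0.324,4.000)–(0.238,3.000)
cell (0,4): code 1000 → (1.000,4.754)–(0.324,4.000)
cell (1,1): code 0110 → (1.000,1.969)–(2.000,1.766)
cell (1,4): code 1001 → (2.000,4.976)–(1.000,4.754)
cell (2,1): code 0010 → (2.000,1.766)–(2.504,2.000)
cell (2,2): code 0111 → (2.504,2.000)–(3.000,2.388)
cell (2,4): code 1001 → (3.000,4.387)–(2.000,4.976)
cell (3,2): code 0010 → (3.000,2.388)–(3.364,3.000)
cell (3,3): code 0011 → (3.364,3.000)–(3.282,4.000)
cell (3,4): code 0001 → (3.282,4.000)–(3.000,4.387)
total: 12 segments, chained into 1 closed loop(s), length Σ = 9.885829

segments=12 loops=1 length=9.886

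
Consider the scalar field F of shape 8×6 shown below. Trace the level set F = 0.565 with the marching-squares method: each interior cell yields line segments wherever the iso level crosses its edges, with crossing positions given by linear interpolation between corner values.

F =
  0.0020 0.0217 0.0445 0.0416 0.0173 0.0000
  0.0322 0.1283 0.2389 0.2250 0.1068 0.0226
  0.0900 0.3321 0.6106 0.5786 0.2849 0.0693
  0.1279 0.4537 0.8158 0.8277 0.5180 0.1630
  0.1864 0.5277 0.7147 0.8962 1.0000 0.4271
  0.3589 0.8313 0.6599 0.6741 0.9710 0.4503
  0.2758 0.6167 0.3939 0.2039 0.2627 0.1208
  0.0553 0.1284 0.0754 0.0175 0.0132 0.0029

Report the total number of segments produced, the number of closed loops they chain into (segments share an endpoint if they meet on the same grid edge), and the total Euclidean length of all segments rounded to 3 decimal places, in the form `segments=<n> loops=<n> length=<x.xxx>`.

segments=18 loops=1 length=13.880

cell (1,1): code 0100 → (1.877,2.000)–(2.000,1.836)
cell (1,2): code 1100 → (1.962,3.000)–(1.877,2.000)
cell (1,3): code 1000 → (2.000,3.046)–(1.962,3.000)
cell (2,1): code 0110 → (2.000,1.836)–(3.000,1.307)
cell (2,3): code 1001 → (3.000,3.848)–(2.000,3.046)
cell (3,1): code 0110 → (3.000,1.307)–(4.000,1.199)
cell (3,3): code 1101 → (3.098,4.000)–(3.000,3.848)
cell (3,4): code 1000 → (4.000,4.759)–(3.098,4.000)
cell (4,0): code 0100 → (4.123,1.000)–(5.000,0.436)
cell (4,1): code 1110 → (4.000,1.199)–(4.123,1.000)
cell (4,4): code 1001 → (5.000,4.780)–(4.000,4.759)
cell (5,0): code 0110 → (5.000,0.436)–(6.000,0.848)
cell (5,1): code 1011 → (6.000,1.232)–(5.357,2.000)
cell (5,2): code 0011 → (5.357,2.000)–(5.232,3.000)
cell (5,3): code 0011 → (5.232,3.000)–(5.573,4.000)
cell (5,4): code 0001 → (5.573,4.000)–(5.000,4.780)
cell (6,0): code 0010 → (6.000,0.848)–(6.106,1.000)
cell (6,1): code 0001 → (6.106,1.000)–(6.000,1.232)
total: 18 segments, chained into 1 closed loop(s), length Σ = 13.879591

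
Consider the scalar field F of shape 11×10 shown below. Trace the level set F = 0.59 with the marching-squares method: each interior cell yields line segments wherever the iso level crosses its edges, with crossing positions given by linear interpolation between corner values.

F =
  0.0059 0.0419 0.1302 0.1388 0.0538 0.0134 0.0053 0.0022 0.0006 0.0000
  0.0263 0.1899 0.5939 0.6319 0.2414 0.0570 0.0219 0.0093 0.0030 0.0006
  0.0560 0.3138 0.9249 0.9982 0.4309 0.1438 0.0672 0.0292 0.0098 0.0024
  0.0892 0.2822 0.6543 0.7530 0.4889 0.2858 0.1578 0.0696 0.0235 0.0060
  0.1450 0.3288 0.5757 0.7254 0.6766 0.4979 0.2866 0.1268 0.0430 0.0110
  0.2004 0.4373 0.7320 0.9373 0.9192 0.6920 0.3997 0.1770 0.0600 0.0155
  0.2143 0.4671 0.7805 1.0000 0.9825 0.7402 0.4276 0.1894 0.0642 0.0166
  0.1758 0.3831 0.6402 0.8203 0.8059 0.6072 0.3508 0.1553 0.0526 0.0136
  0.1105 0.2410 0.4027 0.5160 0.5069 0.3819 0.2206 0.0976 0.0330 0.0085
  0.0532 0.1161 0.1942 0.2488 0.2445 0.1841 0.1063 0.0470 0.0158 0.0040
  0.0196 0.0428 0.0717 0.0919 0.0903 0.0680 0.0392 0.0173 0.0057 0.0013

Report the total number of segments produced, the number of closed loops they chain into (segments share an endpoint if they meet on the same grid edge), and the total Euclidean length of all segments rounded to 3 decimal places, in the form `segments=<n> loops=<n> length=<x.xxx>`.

segments=24 loops=1 length=18.298

cell (0,1): code 0100 → (0.992,2.000)–(1.000,1.990)
cell (0,2): code 1100 → (0.915,3.000)–(0.992,2.000)
cell (0,3): code 1000 → (1.000,3.107)–(0.915,3.000)
cell (1,1): code 0110 → (1.000,1.990)–(2.000,1.452)
cell (1,3): code 1001 → (2.000,3.720)–(1.000,3.107)
cell (2,1): code 0110 → (2.000,1.452)–(3.000,1.827)
cell (2,3): code 1001 → (3.000,3.617)–(2.000,3.720)
cell (3,1): code 0010 → (3.000,1.827)–(3.818,2.000)
cell (3,2): code 0111 → (3.818,2.000)–(4.000,2.096)
cell (3,3): code 1101 → (3.539,4.000)–(3.000,3.617)
cell (3,4): code 1000 → (4.000,4.485)–(3.539,4.000)
cell (4,1): code 0100 → (4.091,2.000)–(5.000,1.518)
cell (4,2): code 1110 → (4.000,2.096)–(4.091,2.000)
cell (4,4): code 1101 → (4.474,5.000)–(4.000,4.485)
cell (4,5): code 1000 → (5.000,5.349)–(4.474,5.000)
cell (5,1): code 0110 → (5.000,1.518)–(6.000,1.392)
cell (5,5): code 1001 → (6.000,5.480)–(5.000,5.349)
cell (6,1): code 0110 → (6.000,1.392)–(7.000,1.805)
cell (6,5): code 1001 → (7.000,5.067)–(6.000,5.480)
cell (7,1): code 0010 → (7.000,1.805)–(7.211,2.000)
cell (7,2): code 0011 → (7.211,2.000)–(7.757,3.000)
cell (7,3): code 0011 → (7.757,3.000)–(7.722,4.000)
cell (7,4): code 0011 → (7.722,4.000)–(7.076,5.000)
cell (7,5): code 0001 → (7.076,5.000)–(7.000,5.067)
total: 24 segments, chained into 1 closed loop(s), length Σ = 18.297505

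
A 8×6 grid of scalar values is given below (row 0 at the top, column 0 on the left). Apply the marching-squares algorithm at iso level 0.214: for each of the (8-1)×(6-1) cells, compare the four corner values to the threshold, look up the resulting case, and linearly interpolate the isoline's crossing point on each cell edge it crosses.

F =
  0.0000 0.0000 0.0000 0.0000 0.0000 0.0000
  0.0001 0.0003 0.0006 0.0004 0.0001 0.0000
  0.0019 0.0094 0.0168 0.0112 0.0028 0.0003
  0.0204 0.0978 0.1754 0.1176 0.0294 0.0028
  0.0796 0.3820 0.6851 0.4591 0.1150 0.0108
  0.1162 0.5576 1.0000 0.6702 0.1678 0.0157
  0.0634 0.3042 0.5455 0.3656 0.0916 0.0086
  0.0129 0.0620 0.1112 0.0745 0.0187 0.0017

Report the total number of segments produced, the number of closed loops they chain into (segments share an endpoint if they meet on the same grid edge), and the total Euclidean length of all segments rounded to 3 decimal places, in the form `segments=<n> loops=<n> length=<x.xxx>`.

cell (3,0): code 0100 → (3.409,1.000)–(4.000,0.444)
cell (3,1): code 1100 → (3.076,2.000)–(3.409,1.000)
cell (3,2): code 1100 → (3.282,3.000)–(3.076,2.000)
cell (3,3): code 1000 → (4.000,3.712)–(3.282,3.000)
cell (4,0): code 0110 → (4.000,0.444)–(5.000,0.222)
cell (4,3): code 1001 → (5.000,3.908)–(4.000,3.712)
cell (5,0): code 0110 → (5.000,0.222)–(6.000,0.625)
cell (5,3): code 1001 → (6.000,3.553)–(5.000,3.908)
cell (6,0): code 0010 → (6.000,0.625)–(6.372,1.000)
cell (6,1): code 0011 → (6.372,1.000)–(6.763,2.000)
cell (6,2): code 0011 → (6.763,2.000)–(6.521,3.000)
cell (6,3): code 0001 → (6.521,3.000)–(6.000,3.553)
total: 12 segments, chained into 1 closed loop(s), length Σ = 11.471289

segments=12 loops=1 length=11.471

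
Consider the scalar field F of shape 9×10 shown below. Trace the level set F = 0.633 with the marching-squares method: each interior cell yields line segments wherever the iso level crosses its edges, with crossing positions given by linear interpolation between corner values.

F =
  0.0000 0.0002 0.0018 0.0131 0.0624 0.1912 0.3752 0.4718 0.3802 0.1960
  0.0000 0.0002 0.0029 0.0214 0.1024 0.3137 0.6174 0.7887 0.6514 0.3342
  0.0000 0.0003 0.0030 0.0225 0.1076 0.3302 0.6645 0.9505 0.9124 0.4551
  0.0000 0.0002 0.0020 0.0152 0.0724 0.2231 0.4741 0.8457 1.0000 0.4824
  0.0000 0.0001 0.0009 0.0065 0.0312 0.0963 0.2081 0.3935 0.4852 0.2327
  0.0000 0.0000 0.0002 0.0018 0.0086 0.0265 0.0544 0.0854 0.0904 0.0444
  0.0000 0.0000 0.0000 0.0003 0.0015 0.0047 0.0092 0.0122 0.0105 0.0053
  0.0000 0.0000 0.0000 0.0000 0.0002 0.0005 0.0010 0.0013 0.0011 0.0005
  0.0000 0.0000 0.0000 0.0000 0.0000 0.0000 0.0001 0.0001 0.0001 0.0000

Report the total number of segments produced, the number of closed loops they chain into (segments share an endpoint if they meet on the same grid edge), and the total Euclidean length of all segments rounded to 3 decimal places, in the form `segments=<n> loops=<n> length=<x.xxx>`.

cell (0,6): code 0100 → (0.509,7.000)–(1.000,6.091)
cell (0,7): code 1100 → (0.932,8.000)–(0.509,7.000)
cell (0,8): code 1000 → (1.000,8.058)–(0.932,8.000)
cell (1,5): code 0100 → (1.331,6.000)–(2.000,5.906)
cell (1,6): code 1110 → (1.000,6.091)–(1.331,6.000)
cell (1,8): code 1001 → (2.000,8.611)–(1.000,8.058)
cell (2,5): code 0010 → (2.000,5.906)–(2.165,6.000)
cell (2,6): code 0111 → (2.165,6.000)–(3.000,6.428)
cell (2,8): code 1001 → (3.000,8.709)–(2.000,8.611)
cell (3,6): code 0010 → (3.000,6.428)–(3.470,7.000)
cell (3,7): code 0011 → (3.470,7.000)–(3.713,8.000)
cell (3,8): code 0001 → (3.713,8.000)–(3.000,8.709)
total: 12 segments, chained into 1 closed loop(s), length Σ = 9.278301

segments=12 loops=1 length=9.278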